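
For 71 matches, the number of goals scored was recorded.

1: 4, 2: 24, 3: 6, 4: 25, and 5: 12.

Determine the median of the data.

Cumulative frequencies: 4, 28, 34, 59, 71
n = 71, so the median is the value in position (n+1)/2 = 36.
Position 36 falls at value 4.

4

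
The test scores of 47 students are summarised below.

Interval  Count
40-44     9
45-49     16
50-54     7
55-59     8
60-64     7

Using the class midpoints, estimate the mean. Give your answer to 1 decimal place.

Midpoints: 42, 47, 52, 57, 62
Σfm = 9×42 + 16×47 + 7×52 + 8×57 + 7×62 = 2384
n = Σf = 47
Mean = 2384 / 47 = 50.7234

50.7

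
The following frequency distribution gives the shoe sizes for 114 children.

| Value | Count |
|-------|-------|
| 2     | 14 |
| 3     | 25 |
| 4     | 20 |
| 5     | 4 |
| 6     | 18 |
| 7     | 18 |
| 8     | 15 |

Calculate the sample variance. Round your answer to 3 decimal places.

4.155

Values: 2, 3, 4, 5, 6, 7, 8
n = 114, Σfx = 557, mean = 4.8860
Σfx² = 3191
Σf(x − x̄)² = Σfx² − (Σfx)²/n = 3191 − 557²/114 = 469.5175
Sample variance = 469.5175 / 113 = 4.1550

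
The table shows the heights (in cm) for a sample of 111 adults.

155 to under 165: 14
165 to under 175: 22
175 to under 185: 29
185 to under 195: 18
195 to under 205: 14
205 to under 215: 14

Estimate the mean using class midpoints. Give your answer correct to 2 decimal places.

183.42

Midpoints: 160, 170, 180, 190, 200, 210
Σfm = 14×160 + 22×170 + 29×180 + 18×190 + 14×200 + 14×210 = 20360
n = Σf = 111
Mean = 20360 / 111 = 183.4234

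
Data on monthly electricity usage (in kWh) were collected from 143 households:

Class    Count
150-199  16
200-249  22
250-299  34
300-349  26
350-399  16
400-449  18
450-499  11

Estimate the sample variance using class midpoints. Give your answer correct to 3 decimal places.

Midpoints: 174.5, 224.5, 274.5, 324.5, 374.5, 424.5, 474.5
n = 143, Σfm = 44353.5, mean = 310.1643
Σfm² = 14859985.75
Σf(m − x̄)² = Σfm² − (Σfm)²/n = 14859985.75 − 44353.5²/143 = 1103111.8881
Sample variance = 1103111.8881 / 142 = 7768.3936

7768.394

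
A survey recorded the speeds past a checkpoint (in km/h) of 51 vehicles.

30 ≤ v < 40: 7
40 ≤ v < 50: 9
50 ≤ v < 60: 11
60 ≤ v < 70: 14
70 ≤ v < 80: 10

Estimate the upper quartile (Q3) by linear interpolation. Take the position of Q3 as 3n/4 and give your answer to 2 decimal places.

Cumulative frequencies: 7, 16, 27, 41, 51
n = 51; position = 3n/4 = 38.25.
This falls in the class 60 ≤ v < 70: L = 60, F = 27, f = 14, h = 10.
Upper quartile ≈ 60 + ((38.25 − 27) / 14) × 10 = 68.0357

68.04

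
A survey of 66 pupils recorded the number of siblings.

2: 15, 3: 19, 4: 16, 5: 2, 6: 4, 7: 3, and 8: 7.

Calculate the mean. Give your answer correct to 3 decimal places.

3.970

Values: 2, 3, 4, 5, 6, 7, 8
Σfx = 15×2 + 19×3 + 16×4 + 2×5 + 4×6 + 3×7 + 7×8 = 262
n = Σf = 66
Mean = 262 / 66 = 3.9697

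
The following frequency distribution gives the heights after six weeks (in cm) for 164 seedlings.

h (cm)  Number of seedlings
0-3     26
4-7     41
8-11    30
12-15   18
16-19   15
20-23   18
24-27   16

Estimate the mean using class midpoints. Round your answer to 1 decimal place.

Midpoints: 1.5, 5.5, 9.5, 13.5, 17.5, 21.5, 25.5
Σfm = 26×1.5 + 41×5.5 + 30×9.5 + 18×13.5 + 15×17.5 + 18×21.5 + 16×25.5 = 1850
n = Σf = 164
Mean = 1850 / 164 = 11.2805

11.3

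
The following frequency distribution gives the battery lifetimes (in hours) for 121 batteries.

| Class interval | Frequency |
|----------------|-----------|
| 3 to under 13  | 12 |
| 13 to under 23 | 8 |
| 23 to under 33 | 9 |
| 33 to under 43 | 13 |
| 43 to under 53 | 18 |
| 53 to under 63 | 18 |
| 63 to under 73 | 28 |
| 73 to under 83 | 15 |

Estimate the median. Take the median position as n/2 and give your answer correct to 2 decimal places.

Cumulative frequencies: 12, 20, 29, 42, 60, 78, 106, 121
n = 121; position = n/2 = 60.5.
This falls in the class 53 to under 63: L = 53, F = 60, f = 18, h = 10.
Median ≈ 53 + ((60.5 − 60) / 18) × 10 = 53.2778

53.28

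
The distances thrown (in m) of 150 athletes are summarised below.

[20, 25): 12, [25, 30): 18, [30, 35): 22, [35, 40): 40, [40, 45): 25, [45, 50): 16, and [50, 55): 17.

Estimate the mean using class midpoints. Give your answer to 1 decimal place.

38.0

Midpoints: 22.5, 27.5, 32.5, 37.5, 42.5, 47.5, 52.5
Σfm = 12×22.5 + 18×27.5 + 22×32.5 + 40×37.5 + 25×42.5 + 16×47.5 + 17×52.5 = 5695
n = Σf = 150
Mean = 5695 / 150 = 37.9667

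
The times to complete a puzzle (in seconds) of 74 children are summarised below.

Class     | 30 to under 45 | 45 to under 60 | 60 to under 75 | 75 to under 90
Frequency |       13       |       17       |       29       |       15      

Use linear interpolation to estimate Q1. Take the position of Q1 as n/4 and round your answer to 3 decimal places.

Cumulative frequencies: 13, 30, 59, 74
n = 74; position = n/4 = 18.5.
This falls in the class 45 to under 60: L = 45, F = 13, f = 17, h = 15.
Lower quartile ≈ 45 + ((18.5 − 13) / 17) × 15 = 49.8529

49.853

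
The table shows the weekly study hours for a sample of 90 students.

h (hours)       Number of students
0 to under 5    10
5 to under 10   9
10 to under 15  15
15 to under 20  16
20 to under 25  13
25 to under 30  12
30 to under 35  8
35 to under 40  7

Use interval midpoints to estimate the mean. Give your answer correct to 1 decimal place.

Midpoints: 2.5, 7.5, 12.5, 17.5, 22.5, 27.5, 32.5, 37.5
Σfm = 10×2.5 + 9×7.5 + 15×12.5 + 16×17.5 + 13×22.5 + 12×27.5 + 8×32.5 + 7×37.5 = 1705
n = Σf = 90
Mean = 1705 / 90 = 18.9444

18.9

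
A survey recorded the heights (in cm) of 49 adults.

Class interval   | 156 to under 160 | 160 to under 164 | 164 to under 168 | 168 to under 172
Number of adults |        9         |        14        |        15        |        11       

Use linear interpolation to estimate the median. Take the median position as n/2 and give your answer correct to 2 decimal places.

Cumulative frequencies: 9, 23, 38, 49
n = 49; position = n/2 = 24.5.
This falls in the class 164 to under 168: L = 164, F = 23, f = 15, h = 4.
Median ≈ 164 + ((24.5 − 23) / 15) × 4 = 164.4000

164.40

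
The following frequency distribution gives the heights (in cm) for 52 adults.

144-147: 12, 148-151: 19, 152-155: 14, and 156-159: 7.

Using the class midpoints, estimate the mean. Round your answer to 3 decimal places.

Midpoints: 145.5, 149.5, 153.5, 157.5
Σfm = 12×145.5 + 19×149.5 + 14×153.5 + 7×157.5 = 7838
n = Σf = 52
Mean = 7838 / 52 = 150.7308

150.731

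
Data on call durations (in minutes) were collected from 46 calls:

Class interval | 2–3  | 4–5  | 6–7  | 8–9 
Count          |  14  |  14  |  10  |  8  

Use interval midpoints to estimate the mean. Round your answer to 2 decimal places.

5.02

Midpoints: 2.5, 4.5, 6.5, 8.5
Σfm = 14×2.5 + 14×4.5 + 10×6.5 + 8×8.5 = 231
n = Σf = 46
Mean = 231 / 46 = 5.0217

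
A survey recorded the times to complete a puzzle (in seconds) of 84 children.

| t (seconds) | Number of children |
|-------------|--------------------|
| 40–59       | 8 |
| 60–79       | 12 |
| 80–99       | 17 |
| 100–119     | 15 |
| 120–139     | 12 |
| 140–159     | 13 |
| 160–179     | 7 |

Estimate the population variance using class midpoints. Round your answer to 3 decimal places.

Midpoints: 49.5, 69.5, 89.5, 109.5, 129.5, 149.5, 169.5
n = 84, Σfm = 9078, mean = 108.0714
Σfm² = 1086501
Σf(m − x̄)² = Σfm² − (Σfm)²/n = 1086501 − 9078²/84 = 105428.5714
Population variance = 105428.5714 / 84 = 1255.1020

1255.102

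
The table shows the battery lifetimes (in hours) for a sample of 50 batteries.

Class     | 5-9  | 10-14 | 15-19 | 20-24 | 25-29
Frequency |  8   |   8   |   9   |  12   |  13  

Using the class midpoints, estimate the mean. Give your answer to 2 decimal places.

18.40

Midpoints: 7, 12, 17, 22, 27
Σfm = 8×7 + 8×12 + 9×17 + 12×22 + 13×27 = 920
n = Σf = 50
Mean = 920 / 50 = 18.4000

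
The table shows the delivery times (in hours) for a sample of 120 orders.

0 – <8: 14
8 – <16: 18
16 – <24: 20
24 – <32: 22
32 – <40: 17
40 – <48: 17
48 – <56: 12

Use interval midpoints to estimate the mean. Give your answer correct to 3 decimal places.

Midpoints: 4, 12, 20, 28, 36, 44, 52
Σfm = 14×4 + 18×12 + 20×20 + 22×28 + 17×36 + 17×44 + 12×52 = 3272
n = Σf = 120
Mean = 3272 / 120 = 27.2667

27.267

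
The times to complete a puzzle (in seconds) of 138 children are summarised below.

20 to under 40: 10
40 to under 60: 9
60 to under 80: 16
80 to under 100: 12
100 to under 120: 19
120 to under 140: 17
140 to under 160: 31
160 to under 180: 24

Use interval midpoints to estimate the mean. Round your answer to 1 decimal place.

Midpoints: 30, 50, 70, 90, 110, 130, 150, 170
Σfm = 10×30 + 9×50 + 16×70 + 12×90 + 19×110 + 17×130 + 31×150 + 24×170 = 15980
n = Σf = 138
Mean = 15980 / 138 = 115.7971

115.8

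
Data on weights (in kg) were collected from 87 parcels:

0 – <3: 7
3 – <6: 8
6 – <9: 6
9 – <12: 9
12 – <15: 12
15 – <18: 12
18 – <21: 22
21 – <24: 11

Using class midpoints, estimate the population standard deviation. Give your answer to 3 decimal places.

6.537

Midpoints: 1.5, 4.5, 7.5, 10.5, 13.5, 16.5, 19.5, 22.5
n = 87, Σfm = 1222.5, mean = 14.0517
Σfm² = 20895.75
Σf(m − x̄)² = Σfm² − (Σfm)²/n = 20895.75 − 1222.5²/87 = 3717.5172
Population variance = 3717.5172 / 87 = 42.7301
Standard deviation = √42.7301 = 6.5368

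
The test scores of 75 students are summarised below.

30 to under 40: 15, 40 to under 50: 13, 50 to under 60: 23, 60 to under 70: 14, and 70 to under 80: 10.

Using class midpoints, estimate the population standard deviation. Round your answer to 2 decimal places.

Midpoints: 35, 45, 55, 65, 75
n = 75, Σfm = 4035, mean = 53.8000
Σfm² = 229675
Σf(m − x̄)² = Σfm² − (Σfm)²/n = 229675 − 4035²/75 = 12592.0000
Population variance = 12592.0000 / 75 = 167.8933
Standard deviation = √167.8933 = 12.9574

12.96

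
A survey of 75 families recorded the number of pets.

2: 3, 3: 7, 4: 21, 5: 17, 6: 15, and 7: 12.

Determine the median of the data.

5

Cumulative frequencies: 3, 10, 31, 48, 63, 75
n = 75, so the median is the value in position (n+1)/2 = 38.
Position 38 falls at value 5.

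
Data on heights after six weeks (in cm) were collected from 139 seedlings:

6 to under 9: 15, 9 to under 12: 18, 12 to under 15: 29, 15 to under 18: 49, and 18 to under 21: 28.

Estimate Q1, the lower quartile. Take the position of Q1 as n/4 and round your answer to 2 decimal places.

12.18

Cumulative frequencies: 15, 33, 62, 111, 139
n = 139; position = n/4 = 34.75.
This falls in the class 12 to under 15: L = 12, F = 33, f = 29, h = 3.
Lower quartile ≈ 12 + ((34.75 − 33) / 29) × 3 = 12.1810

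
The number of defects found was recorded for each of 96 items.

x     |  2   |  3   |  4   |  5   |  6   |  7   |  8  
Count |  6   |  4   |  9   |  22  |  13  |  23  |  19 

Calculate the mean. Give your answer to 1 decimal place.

5.8

Values: 2, 3, 4, 5, 6, 7, 8
Σfx = 6×2 + 4×3 + 9×4 + 22×5 + 13×6 + 23×7 + 19×8 = 561
n = Σf = 96
Mean = 561 / 96 = 5.8438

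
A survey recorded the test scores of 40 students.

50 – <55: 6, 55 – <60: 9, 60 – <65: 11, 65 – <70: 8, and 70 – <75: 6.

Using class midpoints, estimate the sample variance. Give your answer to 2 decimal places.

Midpoints: 52.5, 57.5, 62.5, 67.5, 72.5
n = 40, Σfm = 2495, mean = 62.3750
Σfm² = 157250
Σf(m − x̄)² = Σfm² − (Σfm)²/n = 157250 − 2495²/40 = 1624.3750
Sample variance = 1624.3750 / 39 = 41.6506

41.65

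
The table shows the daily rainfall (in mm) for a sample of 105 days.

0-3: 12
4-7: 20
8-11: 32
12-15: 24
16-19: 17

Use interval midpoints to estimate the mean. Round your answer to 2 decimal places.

Midpoints: 1.5, 5.5, 9.5, 13.5, 17.5
Σfm = 12×1.5 + 20×5.5 + 32×9.5 + 24×13.5 + 17×17.5 = 1053.5
n = Σf = 105
Mean = 1053.5 / 105 = 10.0333

10.03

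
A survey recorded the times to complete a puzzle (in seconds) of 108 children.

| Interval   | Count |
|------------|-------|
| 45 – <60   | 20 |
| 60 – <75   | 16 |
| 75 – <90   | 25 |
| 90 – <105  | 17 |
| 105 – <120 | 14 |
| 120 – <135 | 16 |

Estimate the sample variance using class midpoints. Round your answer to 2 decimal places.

631.52

Midpoints: 52.5, 67.5, 82.5, 97.5, 112.5, 127.5
n = 108, Σfm = 9465, mean = 87.6389
Σfm² = 897075
Σf(m − x̄)² = Σfm² − (Σfm)²/n = 897075 − 9465²/108 = 67572.9167
Sample variance = 67572.9167 / 107 = 631.5226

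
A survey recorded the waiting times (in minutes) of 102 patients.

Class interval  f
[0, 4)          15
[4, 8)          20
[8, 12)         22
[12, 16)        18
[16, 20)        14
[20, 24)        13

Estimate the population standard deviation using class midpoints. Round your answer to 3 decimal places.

6.374

Midpoints: 2, 6, 10, 14, 18, 22
n = 102, Σfm = 1160, mean = 11.3725
Σfm² = 17336
Σf(m − x̄)² = Σfm² − (Σfm)²/n = 17336 − 1160²/102 = 4143.8431
Population variance = 4143.8431 / 102 = 40.6259
Standard deviation = √40.6259 = 6.3738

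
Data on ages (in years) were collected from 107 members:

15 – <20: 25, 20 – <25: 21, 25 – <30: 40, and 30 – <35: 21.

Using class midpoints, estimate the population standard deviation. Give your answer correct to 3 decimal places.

Midpoints: 17.5, 22.5, 27.5, 32.5
n = 107, Σfm = 2692.5, mean = 25.1636
Σfm² = 70718.75
Σf(m − x̄)² = Σfm² − (Σfm)²/n = 70718.75 − 2692.5²/107 = 2965.8879
Population variance = 2965.8879 / 107 = 27.7186
Standard deviation = √27.7186 = 5.2648

5.265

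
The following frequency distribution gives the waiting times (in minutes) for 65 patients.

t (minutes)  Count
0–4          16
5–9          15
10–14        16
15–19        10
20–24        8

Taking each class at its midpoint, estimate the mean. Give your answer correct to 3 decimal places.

Midpoints: 2, 7, 12, 17, 22
Σfm = 16×2 + 15×7 + 16×12 + 10×17 + 8×22 = 675
n = Σf = 65
Mean = 675 / 65 = 10.3846

10.385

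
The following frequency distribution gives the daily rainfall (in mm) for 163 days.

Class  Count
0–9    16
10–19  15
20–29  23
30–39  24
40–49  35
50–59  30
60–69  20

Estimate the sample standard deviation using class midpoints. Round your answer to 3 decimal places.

Midpoints: 4.5, 14.5, 24.5, 34.5, 44.5, 54.5, 64.5
n = 163, Σfm = 6163.5, mean = 37.8129
Σfm² = 287470.75
Σf(m − x̄)² = Σfm² − (Σfm)²/n = 287470.75 − 6163.5²/163 = 54411.0429
Sample variance = 54411.0429 / 162 = 335.8706
Standard deviation = √335.8706 = 18.3268

18.327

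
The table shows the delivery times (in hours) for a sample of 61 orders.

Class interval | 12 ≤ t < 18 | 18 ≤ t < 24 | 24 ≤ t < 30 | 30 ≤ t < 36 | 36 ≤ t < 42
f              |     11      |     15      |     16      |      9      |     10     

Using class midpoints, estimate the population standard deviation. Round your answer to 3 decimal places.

Midpoints: 15, 21, 27, 33, 39
n = 61, Σfm = 1599, mean = 26.2131
Σfm² = 45765
Σf(m − x̄)² = Σfm² − (Σfm)²/n = 45765 − 1599²/61 = 3850.2295
Population variance = 3850.2295 / 61 = 63.1185
Standard deviation = √63.1185 = 7.9447

7.945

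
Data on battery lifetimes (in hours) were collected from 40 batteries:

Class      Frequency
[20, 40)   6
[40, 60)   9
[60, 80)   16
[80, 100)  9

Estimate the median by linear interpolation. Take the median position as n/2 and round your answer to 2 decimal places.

Cumulative frequencies: 6, 15, 31, 40
n = 40; position = n/2 = 20.
This falls in the class [60, 80): L = 60, F = 15, f = 16, h = 20.
Median ≈ 60 + ((20 − 15) / 16) × 20 = 66.2500

66.25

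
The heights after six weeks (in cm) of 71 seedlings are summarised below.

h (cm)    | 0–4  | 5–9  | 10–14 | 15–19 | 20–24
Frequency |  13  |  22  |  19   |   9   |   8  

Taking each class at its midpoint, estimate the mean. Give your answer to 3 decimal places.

Midpoints: 2, 7, 12, 17, 22
Σfm = 13×2 + 22×7 + 19×12 + 9×17 + 8×22 = 737
n = Σf = 71
Mean = 737 / 71 = 10.3803

10.380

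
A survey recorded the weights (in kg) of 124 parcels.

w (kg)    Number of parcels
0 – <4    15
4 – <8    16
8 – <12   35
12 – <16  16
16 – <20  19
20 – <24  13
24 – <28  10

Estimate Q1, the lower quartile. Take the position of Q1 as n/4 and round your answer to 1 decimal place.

8.0

Cumulative frequencies: 15, 31, 66, 82, 101, 114, 124
n = 124; position = n/4 = 31.
This falls in the class 4 – <8: L = 4, F = 15, f = 16, h = 4.
Lower quartile ≈ 4 + ((31 − 15) / 16) × 4 = 8.0000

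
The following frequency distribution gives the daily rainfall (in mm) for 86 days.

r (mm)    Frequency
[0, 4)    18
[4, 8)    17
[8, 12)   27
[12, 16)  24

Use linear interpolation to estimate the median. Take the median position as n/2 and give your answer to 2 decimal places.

9.19

Cumulative frequencies: 18, 35, 62, 86
n = 86; position = n/2 = 43.
This falls in the class [8, 12): L = 8, F = 35, f = 27, h = 4.
Median ≈ 8 + ((43 − 35) / 27) × 4 = 9.1852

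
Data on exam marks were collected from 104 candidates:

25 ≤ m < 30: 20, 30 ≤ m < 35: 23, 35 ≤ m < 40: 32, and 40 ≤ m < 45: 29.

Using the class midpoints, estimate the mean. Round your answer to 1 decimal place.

35.9

Midpoints: 27.5, 32.5, 37.5, 42.5
Σfm = 20×27.5 + 23×32.5 + 32×37.5 + 29×42.5 = 3730
n = Σf = 104
Mean = 3730 / 104 = 35.8654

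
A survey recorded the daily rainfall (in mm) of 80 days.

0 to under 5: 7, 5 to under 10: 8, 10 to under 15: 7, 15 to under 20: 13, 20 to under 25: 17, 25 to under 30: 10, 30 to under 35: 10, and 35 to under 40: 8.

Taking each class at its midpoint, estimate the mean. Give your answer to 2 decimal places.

Midpoints: 2.5, 7.5, 12.5, 17.5, 22.5, 27.5, 32.5, 37.5
Σfm = 7×2.5 + 8×7.5 + 7×12.5 + 13×17.5 + 17×22.5 + 10×27.5 + 10×32.5 + 8×37.5 = 1675
n = Σf = 80
Mean = 1675 / 80 = 20.9375

20.94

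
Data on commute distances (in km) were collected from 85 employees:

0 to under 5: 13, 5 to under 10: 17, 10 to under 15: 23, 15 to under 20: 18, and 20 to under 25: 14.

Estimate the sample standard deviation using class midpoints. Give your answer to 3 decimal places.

6.521

Midpoints: 2.5, 7.5, 12.5, 17.5, 22.5
n = 85, Σfm = 1077.5, mean = 12.6765
Σfm² = 17231.25
Σf(m − x̄)² = Σfm² − (Σfm)²/n = 17231.25 − 1077.5²/85 = 3572.3529
Sample variance = 3572.3529 / 84 = 42.5280
Standard deviation = √42.5280 = 6.5214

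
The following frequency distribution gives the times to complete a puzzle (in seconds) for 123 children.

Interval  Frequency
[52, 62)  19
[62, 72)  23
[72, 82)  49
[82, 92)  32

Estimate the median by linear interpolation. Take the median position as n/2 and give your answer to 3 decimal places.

Cumulative frequencies: 19, 42, 91, 123
n = 123; position = n/2 = 61.5.
This falls in the class [72, 82): L = 72, F = 42, f = 49, h = 10.
Median ≈ 72 + ((61.5 − 42) / 49) × 10 = 75.9796

75.980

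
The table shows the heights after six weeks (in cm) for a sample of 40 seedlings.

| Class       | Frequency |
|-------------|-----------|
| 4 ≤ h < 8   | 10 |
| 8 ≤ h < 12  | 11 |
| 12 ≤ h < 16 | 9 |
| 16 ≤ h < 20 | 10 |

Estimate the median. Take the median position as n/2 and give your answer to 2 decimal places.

11.64

Cumulative frequencies: 10, 21, 30, 40
n = 40; position = n/2 = 20.
This falls in the class 8 ≤ h < 12: L = 8, F = 10, f = 11, h = 4.
Median ≈ 8 + ((20 − 10) / 11) × 4 = 11.6364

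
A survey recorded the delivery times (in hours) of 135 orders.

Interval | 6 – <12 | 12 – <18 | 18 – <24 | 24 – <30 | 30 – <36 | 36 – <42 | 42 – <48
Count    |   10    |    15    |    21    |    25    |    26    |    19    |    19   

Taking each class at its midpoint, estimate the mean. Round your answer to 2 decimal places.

Midpoints: 9, 15, 21, 27, 33, 39, 45
Σfm = 10×9 + 15×15 + 21×21 + 25×27 + 26×33 + 19×39 + 19×45 = 3885
n = Σf = 135
Mean = 3885 / 135 = 28.7778

28.78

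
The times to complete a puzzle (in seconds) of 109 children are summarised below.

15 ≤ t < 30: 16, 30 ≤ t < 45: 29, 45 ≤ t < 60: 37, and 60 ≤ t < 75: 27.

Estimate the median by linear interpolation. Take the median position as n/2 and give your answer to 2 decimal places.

Cumulative frequencies: 16, 45, 82, 109
n = 109; position = n/2 = 54.5.
This falls in the class 45 ≤ t < 60: L = 45, F = 45, f = 37, h = 15.
Median ≈ 45 + ((54.5 − 45) / 37) × 15 = 48.8514

48.85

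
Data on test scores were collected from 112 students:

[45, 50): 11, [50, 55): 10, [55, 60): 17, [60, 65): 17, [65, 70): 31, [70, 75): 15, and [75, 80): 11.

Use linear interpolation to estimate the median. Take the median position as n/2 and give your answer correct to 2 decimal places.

65.16

Cumulative frequencies: 11, 21, 38, 55, 86, 101, 112
n = 112; position = n/2 = 56.
This falls in the class [65, 70): L = 65, F = 55, f = 31, h = 5.
Median ≈ 65 + ((56 − 55) / 31) × 5 = 65.1613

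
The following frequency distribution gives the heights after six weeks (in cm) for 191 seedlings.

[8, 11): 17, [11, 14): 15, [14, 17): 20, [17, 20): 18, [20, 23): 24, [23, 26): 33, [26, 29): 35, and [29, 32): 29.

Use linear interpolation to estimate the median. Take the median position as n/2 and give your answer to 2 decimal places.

Cumulative frequencies: 17, 32, 52, 70, 94, 127, 162, 191
n = 191; position = n/2 = 95.5.
This falls in the class [23, 26): L = 23, F = 94, f = 33, h = 3.
Median ≈ 23 + ((95.5 − 94) / 33) × 3 = 23.1364

23.14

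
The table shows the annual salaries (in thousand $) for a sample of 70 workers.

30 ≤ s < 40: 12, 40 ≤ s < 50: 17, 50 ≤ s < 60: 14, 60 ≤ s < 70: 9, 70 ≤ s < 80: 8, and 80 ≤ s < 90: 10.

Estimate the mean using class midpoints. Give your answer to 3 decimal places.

57.000

Midpoints: 35, 45, 55, 65, 75, 85
Σfm = 12×35 + 17×45 + 14×55 + 9×65 + 8×75 + 10×85 = 3990
n = Σf = 70
Mean = 3990 / 70 = 57.0000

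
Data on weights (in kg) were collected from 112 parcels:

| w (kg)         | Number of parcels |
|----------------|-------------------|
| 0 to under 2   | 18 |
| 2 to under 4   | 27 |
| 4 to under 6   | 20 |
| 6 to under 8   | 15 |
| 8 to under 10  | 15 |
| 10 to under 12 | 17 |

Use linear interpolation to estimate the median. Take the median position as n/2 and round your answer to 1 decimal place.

5.1

Cumulative frequencies: 18, 45, 65, 80, 95, 112
n = 112; position = n/2 = 56.
This falls in the class 4 to under 6: L = 4, F = 45, f = 20, h = 2.
Median ≈ 4 + ((56 − 45) / 20) × 2 = 5.1000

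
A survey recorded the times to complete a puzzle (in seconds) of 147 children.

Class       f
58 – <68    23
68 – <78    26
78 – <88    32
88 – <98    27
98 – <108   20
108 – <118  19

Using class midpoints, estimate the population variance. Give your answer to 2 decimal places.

Midpoints: 63, 73, 83, 93, 103, 113
n = 147, Σfm = 12721, mean = 86.5374
Σfm² = 1138603
Σf(m − x̄)² = Σfm² − (Σfm)²/n = 1138603 − 12721²/147 = 37760.5442
Population variance = 37760.5442 / 147 = 256.8745

256.87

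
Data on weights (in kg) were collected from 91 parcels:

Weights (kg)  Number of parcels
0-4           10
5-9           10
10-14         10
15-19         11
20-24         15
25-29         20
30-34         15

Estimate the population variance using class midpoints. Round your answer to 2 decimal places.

96.82

Midpoints: 2, 7, 12, 17, 22, 27, 32
n = 91, Σfm = 1747, mean = 19.1978
Σfm² = 42349
Σf(m − x̄)² = Σfm² − (Σfm)²/n = 42349 − 1747²/91 = 8810.4396
Population variance = 8810.4396 / 91 = 96.8180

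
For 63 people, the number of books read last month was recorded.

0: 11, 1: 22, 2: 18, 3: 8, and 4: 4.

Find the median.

1

Cumulative frequencies: 11, 33, 51, 59, 63
n = 63, so the median is the value in position (n+1)/2 = 32.
Position 32 falls at value 1.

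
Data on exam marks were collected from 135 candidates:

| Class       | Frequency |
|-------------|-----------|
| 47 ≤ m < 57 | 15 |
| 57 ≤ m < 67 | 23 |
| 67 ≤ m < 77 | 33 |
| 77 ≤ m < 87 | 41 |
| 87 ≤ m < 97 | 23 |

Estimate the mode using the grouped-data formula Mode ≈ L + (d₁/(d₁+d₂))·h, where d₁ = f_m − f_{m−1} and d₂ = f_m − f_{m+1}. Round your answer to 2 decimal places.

Modal class: 77 ≤ m < 87 (highest frequency 41).
d₁ = 41 − 33 = 8, d₂ = 41 − 23 = 18
Mode ≈ 77 + (8/(8+18)) × 10 = 77 + 3.0769 = 80.0769

80.08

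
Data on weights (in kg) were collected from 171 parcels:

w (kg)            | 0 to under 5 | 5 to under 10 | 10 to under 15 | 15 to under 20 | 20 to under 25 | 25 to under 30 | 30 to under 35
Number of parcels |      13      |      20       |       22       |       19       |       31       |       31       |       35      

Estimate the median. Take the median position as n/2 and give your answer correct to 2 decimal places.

21.85

Cumulative frequencies: 13, 33, 55, 74, 105, 136, 171
n = 171; position = n/2 = 85.5.
This falls in the class 20 to under 25: L = 20, F = 74, f = 31, h = 5.
Median ≈ 20 + ((85.5 − 74) / 31) × 5 = 21.8548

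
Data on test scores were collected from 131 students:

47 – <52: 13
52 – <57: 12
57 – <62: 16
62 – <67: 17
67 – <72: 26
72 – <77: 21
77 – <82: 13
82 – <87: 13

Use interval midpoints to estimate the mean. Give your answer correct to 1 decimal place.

Midpoints: 49.5, 54.5, 59.5, 64.5, 69.5, 74.5, 79.5, 84.5
Σfm = 13×49.5 + 12×54.5 + 16×59.5 + 17×64.5 + 26×69.5 + 21×74.5 + 13×79.5 + 13×84.5 = 8849.5
n = Σf = 131
Mean = 8849.5 / 131 = 67.5534

67.6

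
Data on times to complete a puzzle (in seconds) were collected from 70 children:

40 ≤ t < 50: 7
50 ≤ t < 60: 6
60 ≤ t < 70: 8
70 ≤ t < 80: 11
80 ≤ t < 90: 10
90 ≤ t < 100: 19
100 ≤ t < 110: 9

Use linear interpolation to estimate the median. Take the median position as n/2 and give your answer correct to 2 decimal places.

83.00

Cumulative frequencies: 7, 13, 21, 32, 42, 61, 70
n = 70; position = n/2 = 35.
This falls in the class 80 ≤ t < 90: L = 80, F = 32, f = 10, h = 10.
Median ≈ 80 + ((35 − 32) / 10) × 10 = 83.0000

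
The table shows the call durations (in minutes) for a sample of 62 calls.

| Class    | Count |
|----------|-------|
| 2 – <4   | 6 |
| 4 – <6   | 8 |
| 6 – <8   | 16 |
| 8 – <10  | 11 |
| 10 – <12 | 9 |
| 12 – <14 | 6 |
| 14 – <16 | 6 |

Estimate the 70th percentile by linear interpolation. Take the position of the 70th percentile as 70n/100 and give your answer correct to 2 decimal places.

10.53

Cumulative frequencies: 6, 14, 30, 41, 50, 56, 62
n = 62; position = 70n/100 = 43.4.
This falls in the class 10 – <12: L = 10, F = 41, f = 9, h = 2.
70th percentile ≈ 10 + ((43.4 − 41) / 9) × 2 = 10.5333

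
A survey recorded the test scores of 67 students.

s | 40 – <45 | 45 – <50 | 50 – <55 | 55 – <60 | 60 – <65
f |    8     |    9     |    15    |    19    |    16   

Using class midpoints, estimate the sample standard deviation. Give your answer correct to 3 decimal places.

6.569

Midpoints: 42.5, 47.5, 52.5, 57.5, 62.5
n = 67, Σfm = 3647.5, mean = 54.4403
Σfm² = 201418.75
Σf(m − x̄)² = Σfm² − (Σfm)²/n = 201418.75 − 3647.5²/67 = 2847.7612
Sample variance = 2847.7612 / 66 = 43.1479
Standard deviation = √43.1479 = 6.5687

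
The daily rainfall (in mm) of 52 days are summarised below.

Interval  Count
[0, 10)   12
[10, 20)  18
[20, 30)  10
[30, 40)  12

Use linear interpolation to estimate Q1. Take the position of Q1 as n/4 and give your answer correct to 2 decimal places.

10.56

Cumulative frequencies: 12, 30, 40, 52
n = 52; position = n/4 = 13.
This falls in the class [10, 20): L = 10, F = 12, f = 18, h = 10.
Lower quartile ≈ 10 + ((13 − 12) / 18) × 10 = 10.5556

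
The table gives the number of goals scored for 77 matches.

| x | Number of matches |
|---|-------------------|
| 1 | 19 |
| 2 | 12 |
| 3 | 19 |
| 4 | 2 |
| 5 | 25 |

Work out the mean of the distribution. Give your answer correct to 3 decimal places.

3.026

Values: 1, 2, 3, 4, 5
Σfx = 19×1 + 12×2 + 19×3 + 2×4 + 25×5 = 233
n = Σf = 77
Mean = 233 / 77 = 3.0260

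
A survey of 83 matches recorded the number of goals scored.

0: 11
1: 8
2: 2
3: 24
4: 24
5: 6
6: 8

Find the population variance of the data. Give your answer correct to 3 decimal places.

3.036

Values: 0, 1, 2, 3, 4, 5, 6
n = 83, Σfx = 258, mean = 3.1084
Σfx² = 1054
Σf(x − x̄)² = Σfx² − (Σfx)²/n = 1054 − 258²/83 = 252.0241
Population variance = 252.0241 / 83 = 3.0364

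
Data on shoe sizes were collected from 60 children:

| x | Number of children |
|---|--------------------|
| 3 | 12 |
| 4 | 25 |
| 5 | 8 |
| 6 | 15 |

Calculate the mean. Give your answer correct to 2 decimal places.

Values: 3, 4, 5, 6
Σfx = 12×3 + 25×4 + 8×5 + 15×6 = 266
n = Σf = 60
Mean = 266 / 60 = 4.4333

4.43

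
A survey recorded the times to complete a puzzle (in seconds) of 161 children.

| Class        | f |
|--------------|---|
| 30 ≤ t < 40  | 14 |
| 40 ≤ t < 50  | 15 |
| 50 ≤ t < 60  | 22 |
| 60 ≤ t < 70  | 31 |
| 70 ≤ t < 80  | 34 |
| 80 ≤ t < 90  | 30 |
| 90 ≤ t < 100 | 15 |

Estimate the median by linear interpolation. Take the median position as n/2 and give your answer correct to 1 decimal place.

69.5

Cumulative frequencies: 14, 29, 51, 82, 116, 146, 161
n = 161; position = n/2 = 80.5.
This falls in the class 60 ≤ t < 70: L = 60, F = 51, f = 31, h = 10.
Median ≈ 60 + ((80.5 − 51) / 31) × 10 = 69.5161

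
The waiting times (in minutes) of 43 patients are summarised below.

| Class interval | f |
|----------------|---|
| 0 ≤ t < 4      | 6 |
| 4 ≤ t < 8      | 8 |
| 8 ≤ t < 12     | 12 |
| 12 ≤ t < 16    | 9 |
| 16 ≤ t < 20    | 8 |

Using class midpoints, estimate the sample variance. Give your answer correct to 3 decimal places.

27.588

Midpoints: 2, 6, 10, 14, 18
n = 43, Σfm = 450, mean = 10.4651
Σfm² = 5868
Σf(m − x̄)² = Σfm² − (Σfm)²/n = 5868 − 450²/43 = 1158.6977
Sample variance = 1158.6977 / 42 = 27.5880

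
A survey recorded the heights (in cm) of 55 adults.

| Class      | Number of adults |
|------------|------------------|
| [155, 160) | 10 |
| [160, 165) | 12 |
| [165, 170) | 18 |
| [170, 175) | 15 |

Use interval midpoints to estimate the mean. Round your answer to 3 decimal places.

165.955

Midpoints: 157.5, 162.5, 167.5, 172.5
Σfm = 10×157.5 + 12×162.5 + 18×167.5 + 15×172.5 = 9127.5
n = Σf = 55
Mean = 9127.5 / 55 = 165.9545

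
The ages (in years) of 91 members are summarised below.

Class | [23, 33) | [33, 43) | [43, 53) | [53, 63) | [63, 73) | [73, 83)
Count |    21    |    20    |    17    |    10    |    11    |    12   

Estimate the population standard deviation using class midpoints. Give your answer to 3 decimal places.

17.084

Midpoints: 28, 38, 48, 58, 68, 78
n = 91, Σfm = 4428, mean = 48.6593
Σfm² = 242024
Σf(m − x̄)² = Σfm² − (Σfm)²/n = 242024 − 4428²/91 = 26560.4396
Population variance = 26560.4396 / 91 = 291.8730
Standard deviation = √291.8730 = 17.0843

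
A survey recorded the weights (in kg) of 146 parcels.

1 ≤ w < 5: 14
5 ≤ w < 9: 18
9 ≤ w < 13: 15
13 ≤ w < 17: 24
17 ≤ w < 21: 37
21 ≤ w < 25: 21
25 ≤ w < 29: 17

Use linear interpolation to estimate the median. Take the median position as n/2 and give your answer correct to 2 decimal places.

Cumulative frequencies: 14, 32, 47, 71, 108, 129, 146
n = 146; position = n/2 = 73.
This falls in the class 17 ≤ w < 21: L = 17, F = 71, f = 37, h = 4.
Median ≈ 17 + ((73 − 71) / 37) × 4 = 17.2162

17.22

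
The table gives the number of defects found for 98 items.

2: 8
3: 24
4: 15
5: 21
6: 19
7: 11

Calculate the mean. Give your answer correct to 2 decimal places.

Values: 2, 3, 4, 5, 6, 7
Σfx = 8×2 + 24×3 + 15×4 + 21×5 + 19×6 + 11×7 = 444
n = Σf = 98
Mean = 444 / 98 = 4.5306

4.53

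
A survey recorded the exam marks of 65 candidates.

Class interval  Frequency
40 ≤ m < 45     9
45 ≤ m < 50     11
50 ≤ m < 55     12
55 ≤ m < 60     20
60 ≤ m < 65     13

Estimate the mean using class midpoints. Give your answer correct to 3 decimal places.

Midpoints: 42.5, 47.5, 52.5, 57.5, 62.5
Σfm = 9×42.5 + 11×47.5 + 12×52.5 + 20×57.5 + 13×62.5 = 3497.5
n = Σf = 65
Mean = 3497.5 / 65 = 53.8077

53.808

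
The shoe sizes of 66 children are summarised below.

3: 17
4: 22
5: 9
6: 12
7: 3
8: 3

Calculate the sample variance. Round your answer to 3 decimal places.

Values: 3, 4, 5, 6, 7, 8
n = 66, Σfx = 301, mean = 4.5606
Σfx² = 1501
Σf(x − x̄)² = Σfx² − (Σfx)²/n = 1501 − 301²/66 = 128.2576
Sample variance = 128.2576 / 65 = 1.9732

1.973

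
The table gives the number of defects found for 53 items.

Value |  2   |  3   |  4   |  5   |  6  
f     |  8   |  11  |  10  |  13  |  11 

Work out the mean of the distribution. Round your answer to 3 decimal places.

Values: 2, 3, 4, 5, 6
Σfx = 8×2 + 11×3 + 10×4 + 13×5 + 11×6 = 220
n = Σf = 53
Mean = 220 / 53 = 4.1509

4.151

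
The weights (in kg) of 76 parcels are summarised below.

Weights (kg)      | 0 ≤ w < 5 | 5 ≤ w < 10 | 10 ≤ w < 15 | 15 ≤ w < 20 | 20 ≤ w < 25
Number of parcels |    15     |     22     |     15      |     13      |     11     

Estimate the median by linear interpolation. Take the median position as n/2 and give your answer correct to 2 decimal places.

10.33

Cumulative frequencies: 15, 37, 52, 65, 76
n = 76; position = n/2 = 38.
This falls in the class 10 ≤ w < 15: L = 10, F = 37, f = 15, h = 5.
Median ≈ 10 + ((38 − 37) / 15) × 5 = 10.3333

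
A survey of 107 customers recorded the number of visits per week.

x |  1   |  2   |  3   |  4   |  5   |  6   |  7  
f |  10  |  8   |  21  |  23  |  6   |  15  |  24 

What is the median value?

Cumulative frequencies: 10, 18, 39, 62, 68, 83, 107
n = 107, so the median is the value in position (n+1)/2 = 54.
Position 54 falls at value 4.

4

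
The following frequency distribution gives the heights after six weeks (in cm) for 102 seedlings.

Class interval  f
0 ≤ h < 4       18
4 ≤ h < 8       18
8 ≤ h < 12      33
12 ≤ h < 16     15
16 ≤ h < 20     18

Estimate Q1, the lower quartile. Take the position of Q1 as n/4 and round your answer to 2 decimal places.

Cumulative frequencies: 18, 36, 69, 84, 102
n = 102; position = n/4 = 25.5.
This falls in the class 4 ≤ h < 8: L = 4, F = 18, f = 18, h = 4.
Lower quartile ≈ 4 + ((25.5 − 18) / 18) × 4 = 5.6667

5.67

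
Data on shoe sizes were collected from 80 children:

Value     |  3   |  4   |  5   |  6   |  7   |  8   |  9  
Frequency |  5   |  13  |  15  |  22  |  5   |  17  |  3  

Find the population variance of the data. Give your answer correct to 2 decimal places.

Values: 3, 4, 5, 6, 7, 8, 9
n = 80, Σfx = 472, mean = 5.9000
Σfx² = 2996
Σf(x − x̄)² = Σfx² − (Σfx)²/n = 2996 − 472²/80 = 211.2000
Population variance = 211.2000 / 80 = 2.6400

2.64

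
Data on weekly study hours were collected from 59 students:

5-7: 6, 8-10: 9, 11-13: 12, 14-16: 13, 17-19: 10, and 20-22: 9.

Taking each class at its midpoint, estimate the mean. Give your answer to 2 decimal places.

Midpoints: 6, 9, 12, 15, 18, 21
Σfm = 6×6 + 9×9 + 12×12 + 13×15 + 10×18 + 9×21 = 825
n = Σf = 59
Mean = 825 / 59 = 13.9831

13.98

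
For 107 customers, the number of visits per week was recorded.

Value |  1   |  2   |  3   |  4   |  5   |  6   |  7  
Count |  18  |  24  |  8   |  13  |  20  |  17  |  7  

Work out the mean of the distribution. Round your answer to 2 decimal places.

3.67

Values: 1, 2, 3, 4, 5, 6, 7
Σfx = 18×1 + 24×2 + 8×3 + 13×4 + 20×5 + 17×6 + 7×7 = 393
n = Σf = 107
Mean = 393 / 107 = 3.6729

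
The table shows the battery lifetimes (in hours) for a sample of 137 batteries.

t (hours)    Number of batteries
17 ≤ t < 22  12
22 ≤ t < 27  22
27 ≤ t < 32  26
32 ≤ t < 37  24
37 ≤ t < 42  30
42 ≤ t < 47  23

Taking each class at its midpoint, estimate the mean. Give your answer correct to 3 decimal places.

33.405

Midpoints: 19.5, 24.5, 29.5, 34.5, 39.5, 44.5
Σfm = 12×19.5 + 22×24.5 + 26×29.5 + 24×34.5 + 30×39.5 + 23×44.5 = 4576.5
n = Σf = 137
Mean = 4576.5 / 137 = 33.4051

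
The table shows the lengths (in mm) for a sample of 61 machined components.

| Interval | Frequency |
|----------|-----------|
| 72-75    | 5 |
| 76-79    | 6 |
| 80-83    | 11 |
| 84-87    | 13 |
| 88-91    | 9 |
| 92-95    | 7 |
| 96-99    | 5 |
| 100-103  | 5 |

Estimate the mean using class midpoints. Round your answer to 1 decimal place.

Midpoints: 73.5, 77.5, 81.5, 85.5, 89.5, 93.5, 97.5, 101.5
Σfm = 5×73.5 + 6×77.5 + 11×81.5 + 13×85.5 + 9×89.5 + 7×93.5 + 5×97.5 + 5×101.5 = 5295.5
n = Σf = 61
Mean = 5295.5 / 61 = 86.8115

86.8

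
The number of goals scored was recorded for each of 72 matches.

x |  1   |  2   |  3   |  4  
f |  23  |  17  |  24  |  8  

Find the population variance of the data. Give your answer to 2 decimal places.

1.04

Values: 1, 2, 3, 4
n = 72, Σfx = 161, mean = 2.2361
Σfx² = 435
Σf(x − x̄)² = Σfx² − (Σfx)²/n = 435 − 161²/72 = 74.9861
Population variance = 74.9861 / 72 = 1.0415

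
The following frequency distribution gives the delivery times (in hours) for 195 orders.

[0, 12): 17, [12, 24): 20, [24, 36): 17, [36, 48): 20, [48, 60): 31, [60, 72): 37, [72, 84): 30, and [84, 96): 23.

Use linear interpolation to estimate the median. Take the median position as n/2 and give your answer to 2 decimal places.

57.10

Cumulative frequencies: 17, 37, 54, 74, 105, 142, 172, 195
n = 195; position = n/2 = 97.5.
This falls in the class [48, 60): L = 48, F = 74, f = 31, h = 12.
Median ≈ 48 + ((97.5 − 74) / 31) × 12 = 57.0968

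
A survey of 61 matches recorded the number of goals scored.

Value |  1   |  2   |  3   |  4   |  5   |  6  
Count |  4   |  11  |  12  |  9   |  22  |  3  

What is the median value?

Cumulative frequencies: 4, 15, 27, 36, 58, 61
n = 61, so the median is the value in position (n+1)/2 = 31.
Position 31 falls at value 4.

4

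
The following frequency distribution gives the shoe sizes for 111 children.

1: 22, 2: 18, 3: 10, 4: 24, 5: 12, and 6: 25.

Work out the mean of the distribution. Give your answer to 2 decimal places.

3.55

Values: 1, 2, 3, 4, 5, 6
Σfx = 22×1 + 18×2 + 10×3 + 24×4 + 12×5 + 25×6 = 394
n = Σf = 111
Mean = 394 / 111 = 3.5495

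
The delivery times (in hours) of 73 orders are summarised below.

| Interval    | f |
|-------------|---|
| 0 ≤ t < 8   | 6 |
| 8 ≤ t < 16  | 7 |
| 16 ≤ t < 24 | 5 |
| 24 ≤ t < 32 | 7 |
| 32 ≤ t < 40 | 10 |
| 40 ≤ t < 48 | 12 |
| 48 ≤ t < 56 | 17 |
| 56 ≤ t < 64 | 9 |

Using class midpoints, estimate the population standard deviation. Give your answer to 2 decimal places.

Midpoints: 4, 12, 20, 28, 36, 44, 52, 60
n = 73, Σfm = 2716, mean = 37.2055
Σfm² = 123152
Σf(m − x̄)² = Σfm² − (Σfm)²/n = 123152 − 2716²/73 = 22101.9178
Population variance = 22101.9178 / 73 = 302.7660
Standard deviation = √302.7660 = 17.4002

17.40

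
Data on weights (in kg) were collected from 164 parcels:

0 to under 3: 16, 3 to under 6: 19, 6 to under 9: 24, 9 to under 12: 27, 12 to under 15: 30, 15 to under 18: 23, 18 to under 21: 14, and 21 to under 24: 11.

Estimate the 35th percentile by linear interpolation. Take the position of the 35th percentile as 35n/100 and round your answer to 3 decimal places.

Cumulative frequencies: 16, 35, 59, 86, 116, 139, 153, 164
n = 164; position = 35n/100 = 57.4.
This falls in the class 6 to under 9: L = 6, F = 35, f = 24, h = 3.
35th percentile ≈ 6 + ((57.4 − 35) / 24) × 3 = 8.8000

8.800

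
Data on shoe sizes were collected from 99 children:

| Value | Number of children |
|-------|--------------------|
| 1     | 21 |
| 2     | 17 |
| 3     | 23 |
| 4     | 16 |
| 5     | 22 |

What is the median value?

Cumulative frequencies: 21, 38, 61, 77, 99
n = 99, so the median is the value in position (n+1)/2 = 50.
Position 50 falls at value 3.

3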